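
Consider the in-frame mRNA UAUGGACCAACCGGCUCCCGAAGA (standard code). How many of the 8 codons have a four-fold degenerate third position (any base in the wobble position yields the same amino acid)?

Codon 1 UAU (Tyr): third position 2-fold.
Codon 2 GGA (Gly): third position 4-fold.
Codon 3 CCA (Pro): third position 4-fold.
Codon 4 ACC (Thr): third position 4-fold.
Codon 5 GGC (Gly): third position 4-fold.
Codon 6 UCC (Ser): third position 4-fold.
Codon 7 CGA (Arg): third position 4-fold.
Codon 8 AGA (Arg): third position 2-fold.
Four-fold degenerate third positions: 6.

6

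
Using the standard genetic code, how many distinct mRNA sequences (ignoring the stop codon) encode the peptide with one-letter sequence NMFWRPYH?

Asn: 2 codons.
Met: 1 codon.
Phe: 2 codons.
Trp: 1 codon.
Arg: 6 codons.
Pro: 4 codons.
Tyr: 2 codons.
His: 2 codons.
2 × 1 × 2 × 1 × 6 × 4 × 2 × 2 = 384.

384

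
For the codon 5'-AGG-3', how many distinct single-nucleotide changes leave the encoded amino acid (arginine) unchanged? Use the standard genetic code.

Position 1: CGG → 1 synonymous.
Position 2: none → 0 synonymous.
Position 3: AGA → 1 synonymous.
Total: 1 + 0 + 1 = 2.

2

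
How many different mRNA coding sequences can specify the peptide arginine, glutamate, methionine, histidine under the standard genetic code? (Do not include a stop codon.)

Arg: 6 codons.
Glu: 2 codons.
Met: 1 codon.
His: 2 codons.
6 × 2 × 1 × 2 = 24.

24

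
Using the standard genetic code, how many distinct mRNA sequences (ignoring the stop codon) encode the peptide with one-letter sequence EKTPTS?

Glu: 2 codons.
Lys: 2 codons.
Thr: 4 codons.
Pro: 4 codons.
Thr: 4 codons.
Ser: 6 codons.
2 × 2 × 4 × 4 × 4 × 6 = 1536.

1536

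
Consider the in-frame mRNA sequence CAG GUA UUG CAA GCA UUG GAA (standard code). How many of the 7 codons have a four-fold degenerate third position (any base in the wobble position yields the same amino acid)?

Codon 1 CAG (Gln): third position 2-fold.
Codon 2 GUA (Val): third position 4-fold.
Codon 3 UUG (Leu): third position 2-fold.
Codon 4 CAA (Gln): third position 2-fold.
Codon 5 GCA (Ala): third position 4-fold.
Codon 6 UUG (Leu): third position 2-fold.
Codon 7 GAA (Glu): third position 2-fold.
Four-fold degenerate third positions: 2.

2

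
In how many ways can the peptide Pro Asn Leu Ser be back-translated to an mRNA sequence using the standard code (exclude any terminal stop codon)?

Pro: 4 codons.
Asn: 2 codons.
Leu: 6 codons.
Ser: 6 codons.
4 × 2 × 6 × 6 = 288.

288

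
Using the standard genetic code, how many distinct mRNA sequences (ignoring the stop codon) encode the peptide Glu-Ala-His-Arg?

Glu: 2 codons.
Ala: 4 codons.
His: 2 codons.
Arg: 6 codons.
2 × 4 × 2 × 6 = 96.

96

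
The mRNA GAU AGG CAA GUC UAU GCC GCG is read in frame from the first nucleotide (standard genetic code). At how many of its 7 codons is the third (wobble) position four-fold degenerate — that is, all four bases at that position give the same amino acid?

3

Codon 1 GAU (Asp): third position 2-fold.
Codon 2 AGG (Arg): third position 2-fold.
Codon 3 CAA (Gln): third position 2-fold.
Codon 4 GUC (Val): third position 4-fold.
Codon 5 UAU (Tyr): third position 2-fold.
Codon 6 GCC (Ala): third position 4-fold.
Codon 7 GCG (Ala): third position 4-fold.
Four-fold degenerate third positions: 3.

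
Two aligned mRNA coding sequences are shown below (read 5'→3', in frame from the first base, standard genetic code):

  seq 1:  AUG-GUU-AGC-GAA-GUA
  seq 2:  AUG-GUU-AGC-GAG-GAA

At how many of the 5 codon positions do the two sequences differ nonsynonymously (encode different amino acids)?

1

Codon 1: AUG Met / AUG Met — identical.
Codon 2: GUU Val / GUU Val — identical.
Codon 3: AGC Ser / AGC Ser — identical.
Codon 4: GAA Glu / GAG Glu — synonymous.
Codon 5: GUA Val / GAA Glu — nonsynonymous.
Nonsynonymous differences: 1.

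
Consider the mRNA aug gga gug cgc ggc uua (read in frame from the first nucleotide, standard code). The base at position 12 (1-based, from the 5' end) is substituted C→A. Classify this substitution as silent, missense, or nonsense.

Position 12 falls in codon 4: CGC → Arg.
After the substitution the codon is CGA → Arg.
Both encode Arg, so the change is synonymous.

silent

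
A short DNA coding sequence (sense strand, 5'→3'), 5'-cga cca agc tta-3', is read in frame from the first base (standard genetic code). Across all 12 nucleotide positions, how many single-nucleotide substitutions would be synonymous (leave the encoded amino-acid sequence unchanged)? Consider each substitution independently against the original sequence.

10

Codon 1 (CGA, Arg): 4 synonymous substitutions.
Codon 2 (CCA, Pro): 3 synonymous substitutions.
Codon 3 (AGC, Ser): 1 synonymous substitution.
Codon 4 (TTA, Leu): 2 synonymous substitutions.
Total: 4 + 3 + 1 + 2 = 10.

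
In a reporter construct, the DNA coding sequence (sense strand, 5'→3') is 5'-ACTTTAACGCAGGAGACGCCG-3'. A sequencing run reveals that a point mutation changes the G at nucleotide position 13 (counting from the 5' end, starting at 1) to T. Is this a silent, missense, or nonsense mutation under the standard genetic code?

Position 13 falls in codon 5: GAG → Glu.
After the substitution the codon is TAG → Stop.
The new codon is a stop codon, so this is a nonsense mutation.

nonsense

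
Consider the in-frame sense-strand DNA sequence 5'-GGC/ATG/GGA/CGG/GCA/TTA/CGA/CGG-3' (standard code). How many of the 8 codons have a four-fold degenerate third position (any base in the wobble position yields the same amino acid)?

6

Codon 1 GGC (Gly): third position 4-fold.
Codon 2 ATG (Met): third position 1-fold.
Codon 3 GGA (Gly): third position 4-fold.
Codon 4 CGG (Arg): third position 4-fold.
Codon 5 GCA (Ala): third position 4-fold.
Codon 6 TTA (Leu): third position 2-fold.
Codon 7 CGA (Arg): third position 4-fold.
Codon 8 CGG (Arg): third position 4-fold.
Four-fold degenerate third positions: 6.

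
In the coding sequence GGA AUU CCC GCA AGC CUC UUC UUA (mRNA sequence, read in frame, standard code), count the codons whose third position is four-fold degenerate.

Codon 1 GGA (Gly): third position 4-fold.
Codon 2 AUU (Ile): third position 3-fold.
Codon 3 CCC (Pro): third position 4-fold.
Codon 4 GCA (Ala): third position 4-fold.
Codon 5 AGC (Ser): third position 2-fold.
Codon 6 CUC (Leu): third position 4-fold.
Codon 7 UUC (Phe): third position 2-fold.
Codon 8 UUA (Leu): third position 2-fold.
Four-fold degenerate third positions: 4.

4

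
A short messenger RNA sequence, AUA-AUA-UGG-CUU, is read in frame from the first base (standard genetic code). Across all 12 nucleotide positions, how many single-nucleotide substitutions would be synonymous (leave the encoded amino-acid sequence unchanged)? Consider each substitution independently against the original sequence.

7

Codon 1 (AUA, Ile): 2 synonymous substitutions.
Codon 2 (AUA, Ile): 2 synonymous substitutions.
Codon 3 (UGG, Trp): 0 synonymous substitutions.
Codon 4 (CUU, Leu): 3 synonymous substitutions.
Total: 2 + 2 + 0 + 3 = 7.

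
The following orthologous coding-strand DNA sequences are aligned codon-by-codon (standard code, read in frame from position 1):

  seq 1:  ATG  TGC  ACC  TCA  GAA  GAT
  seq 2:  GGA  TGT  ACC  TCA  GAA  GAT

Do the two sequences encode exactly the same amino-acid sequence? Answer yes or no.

no

Codon 1: ATG Met / GGA Gly — nonsynonymous.
Codon 2: TGC Cys / TGT Cys — synonymous.
Codon 3: ACC Thr / ACC Thr — identical.
Codon 4: TCA Ser / TCA Ser — identical.
Codon 5: GAA Glu / GAA Glu — identical.
Codon 6: GAT Asp / GAT Asp — identical.
Nonsynonymous differences: 1 → different protein.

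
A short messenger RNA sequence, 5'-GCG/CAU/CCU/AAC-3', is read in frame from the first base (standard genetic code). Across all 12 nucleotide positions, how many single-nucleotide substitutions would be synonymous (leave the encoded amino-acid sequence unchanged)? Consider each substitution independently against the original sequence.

8

Codon 1 (GCG, Ala): 3 synonymous substitutions.
Codon 2 (CAU, His): 1 synonymous substitution.
Codon 3 (CCU, Pro): 3 synonymous substitutions.
Codon 4 (AAC, Asn): 1 synonymous substitution.
Total: 3 + 1 + 3 + 1 = 8.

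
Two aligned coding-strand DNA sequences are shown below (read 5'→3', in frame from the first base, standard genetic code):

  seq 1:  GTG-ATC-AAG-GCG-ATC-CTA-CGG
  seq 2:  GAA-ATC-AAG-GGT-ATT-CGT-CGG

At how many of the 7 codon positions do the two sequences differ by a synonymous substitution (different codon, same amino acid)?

1

Codon 1: GTG Val / GAA Glu — nonsynonymous.
Codon 2: ATC Ile / ATC Ile — identical.
Codon 3: AAG Lys / AAG Lys — identical.
Codon 4: GCG Ala / GGT Gly — nonsynonymous.
Codon 5: ATC Ile / ATT Ile — synonymous.
Codon 6: CTA Leu / CGT Arg — nonsynonymous.
Codon 7: CGG Arg / CGG Arg — identical.
Synonymous differences: 1.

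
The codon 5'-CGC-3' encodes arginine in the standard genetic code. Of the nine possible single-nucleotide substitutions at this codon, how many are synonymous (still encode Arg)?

3

Position 1: none → 0 synonymous.
Position 2: none → 0 synonymous.
Position 3: CGU, CGA, CGG → 3 synonymous.
Total: 0 + 0 + 3 = 3.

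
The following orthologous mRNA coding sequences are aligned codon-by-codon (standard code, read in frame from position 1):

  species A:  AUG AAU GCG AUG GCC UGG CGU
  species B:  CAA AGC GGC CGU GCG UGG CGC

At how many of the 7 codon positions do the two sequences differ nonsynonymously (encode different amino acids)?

4

Codon 1: AUG Met / CAA Gln — nonsynonymous.
Codon 2: AAU Asn / AGC Ser — nonsynonymous.
Codon 3: GCG Ala / GGC Gly — nonsynonymous.
Codon 4: AUG Met / CGU Arg — nonsynonymous.
Codon 5: GCC Ala / GCG Ala — synonymous.
Codon 6: UGG Trp / UGG Trp — identical.
Codon 7: CGU Arg / CGC Arg — synonymous.
Nonsynonymous differences: 4.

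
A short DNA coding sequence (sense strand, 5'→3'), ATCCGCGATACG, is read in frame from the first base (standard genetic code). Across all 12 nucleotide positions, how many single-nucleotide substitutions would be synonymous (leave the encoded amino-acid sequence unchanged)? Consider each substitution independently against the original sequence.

Codon 1 (ATC, Ile): 2 synonymous substitutions.
Codon 2 (CGC, Arg): 3 synonymous substitutions.
Codon 3 (GAT, Asp): 1 synonymous substitution.
Codon 4 (ACG, Thr): 3 synonymous substitutions.
Total: 2 + 3 + 1 + 3 = 9.

9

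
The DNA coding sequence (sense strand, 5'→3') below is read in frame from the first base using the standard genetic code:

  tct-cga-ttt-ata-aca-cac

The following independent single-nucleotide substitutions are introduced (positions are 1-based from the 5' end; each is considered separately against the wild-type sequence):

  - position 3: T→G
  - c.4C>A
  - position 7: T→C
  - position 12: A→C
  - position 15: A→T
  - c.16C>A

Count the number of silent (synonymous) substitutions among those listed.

Codon 1: TCT (Ser) → TCG (Ser) — synonymous.
Codon 2: CGA (Arg) → AGA (Arg) — synonymous.
Codon 3: TTT (Phe) → CTT (Leu) — missense.
Codon 4: ATA (Ile) → ATC (Ile) — synonymous.
Codon 5: ACA (Thr) → ACT (Thr) — synonymous.
Codon 6: CAC (His) → AAC (Asn) — missense.
Synonymous: 4 of 6.

4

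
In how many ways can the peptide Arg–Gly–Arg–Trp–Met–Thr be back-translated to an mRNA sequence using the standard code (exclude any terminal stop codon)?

Arg: 6 codons.
Gly: 4 codons.
Arg: 6 codons.
Trp: 1 codon.
Met: 1 codon.
Thr: 4 codons.
6 × 4 × 6 × 1 × 1 × 4 = 576.

576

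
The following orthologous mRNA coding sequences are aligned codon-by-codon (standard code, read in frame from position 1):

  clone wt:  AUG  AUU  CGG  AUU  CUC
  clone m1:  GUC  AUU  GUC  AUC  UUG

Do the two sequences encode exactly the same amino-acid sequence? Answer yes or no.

Codon 1: AUG Met / GUC Val — nonsynonymous.
Codon 2: AUU Ile / AUU Ile — identical.
Codon 3: CGG Arg / GUC Val — nonsynonymous.
Codon 4: AUU Ile / AUC Ile — synonymous.
Codon 5: CUC Leu / UUG Leu — synonymous.
Nonsynonymous differences: 2 → different protein.

no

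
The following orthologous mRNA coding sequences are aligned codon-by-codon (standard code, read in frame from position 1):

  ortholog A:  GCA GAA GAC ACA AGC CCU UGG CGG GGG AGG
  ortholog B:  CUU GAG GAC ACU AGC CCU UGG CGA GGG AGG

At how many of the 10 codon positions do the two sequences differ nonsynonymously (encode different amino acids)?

Codon 1: GCA Ala / CUU Leu — nonsynonymous.
Codon 2: GAA Glu / GAG Glu — synonymous.
Codon 3: GAC Asp / GAC Asp — identical.
Codon 4: ACA Thr / ACU Thr — synonymous.
Codon 5: AGC Ser / AGC Ser — identical.
Codon 6: CCU Pro / CCU Pro — identical.
Codon 7: UGG Trp / UGG Trp — identical.
Codon 8: CGG Arg / CGA Arg — synonymous.
Codon 9: GGG Gly / GGG Gly — identical.
Codon 10: AGG Arg / AGG Arg — identical.
Nonsynonymous differences: 1.

1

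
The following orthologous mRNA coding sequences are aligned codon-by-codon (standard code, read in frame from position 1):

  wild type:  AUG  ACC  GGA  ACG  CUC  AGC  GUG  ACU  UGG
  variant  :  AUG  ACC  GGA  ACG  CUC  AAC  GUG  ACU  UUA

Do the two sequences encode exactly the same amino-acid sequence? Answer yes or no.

no

Codon 1: AUG Met / AUG Met — identical.
Codon 2: ACC Thr / ACC Thr — identical.
Codon 3: GGA Gly / GGA Gly — identical.
Codon 4: ACG Thr / ACG Thr — identical.
Codon 5: CUC Leu / CUC Leu — identical.
Codon 6: AGC Ser / AAC Asn — nonsynonymous.
Codon 7: GUG Val / GUG Val — identical.
Codon 8: ACU Thr / ACU Thr — identical.
Codon 9: UGG Trp / UUA Leu — nonsynonymous.
Nonsynonymous differences: 2 → different protein.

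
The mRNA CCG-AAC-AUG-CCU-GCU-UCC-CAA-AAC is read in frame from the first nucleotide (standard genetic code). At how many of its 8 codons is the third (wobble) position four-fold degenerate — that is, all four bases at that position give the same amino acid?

Codon 1 CCG (Pro): third position 4-fold.
Codon 2 AAC (Asn): third position 2-fold.
Codon 3 AUG (Met): third position 1-fold.
Codon 4 CCU (Pro): third position 4-fold.
Codon 5 GCU (Ala): third position 4-fold.
Codon 6 UCC (Ser): third position 4-fold.
Codon 7 CAA (Gln): third position 2-fold.
Codon 8 AAC (Asn): third position 2-fold.
Four-fold degenerate third positions: 4.

4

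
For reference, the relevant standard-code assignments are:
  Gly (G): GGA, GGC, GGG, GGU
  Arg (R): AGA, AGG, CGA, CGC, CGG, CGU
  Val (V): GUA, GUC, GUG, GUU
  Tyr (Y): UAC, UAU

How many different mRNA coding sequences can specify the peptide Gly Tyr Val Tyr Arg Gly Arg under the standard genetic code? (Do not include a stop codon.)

Gly: 4 codons.
Tyr: 2 codons.
Val: 4 codons.
Tyr: 2 codons.
Arg: 6 codons.
Gly: 4 codons.
Arg: 6 codons.
4 × 2 × 4 × 2 × 6 × 4 × 6 = 9216.

9216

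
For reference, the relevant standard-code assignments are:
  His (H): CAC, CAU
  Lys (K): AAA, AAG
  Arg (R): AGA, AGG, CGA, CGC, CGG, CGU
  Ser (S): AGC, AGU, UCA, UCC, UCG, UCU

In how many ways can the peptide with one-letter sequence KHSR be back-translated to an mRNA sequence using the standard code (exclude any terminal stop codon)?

144

Lys: 2 codons.
His: 2 codons.
Ser: 6 codons.
Arg: 6 codons.
2 × 2 × 6 × 6 = 144.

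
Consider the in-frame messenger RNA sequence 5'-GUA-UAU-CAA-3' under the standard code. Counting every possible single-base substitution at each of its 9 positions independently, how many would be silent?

5

Codon 1 (GUA, Val): 3 synonymous substitutions.
Codon 2 (UAU, Tyr): 1 synonymous substitution.
Codon 3 (CAA, Gln): 1 synonymous substitution.
Total: 3 + 1 + 1 = 5.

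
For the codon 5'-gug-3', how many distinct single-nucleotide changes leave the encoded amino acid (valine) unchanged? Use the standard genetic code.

Position 1: none → 0 synonymous.
Position 2: none → 0 synonymous.
Position 3: GUU, GUC, GUA → 3 synonymous.
Total: 0 + 0 + 3 = 3.

3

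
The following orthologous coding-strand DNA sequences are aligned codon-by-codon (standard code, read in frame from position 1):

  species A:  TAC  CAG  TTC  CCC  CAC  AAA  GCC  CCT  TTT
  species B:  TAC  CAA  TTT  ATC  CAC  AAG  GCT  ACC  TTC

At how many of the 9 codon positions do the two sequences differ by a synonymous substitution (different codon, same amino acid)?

Codon 1: TAC Tyr / TAC Tyr — identical.
Codon 2: CAG Gln / CAA Gln — synonymous.
Codon 3: TTC Phe / TTT Phe — synonymous.
Codon 4: CCC Pro / ATC Ile — nonsynonymous.
Codon 5: CAC His / CAC His — identical.
Codon 6: AAA Lys / AAG Lys — synonymous.
Codon 7: GCC Ala / GCT Ala — synonymous.
Codon 8: CCT Pro / ACC Thr — nonsynonymous.
Codon 9: TTT Phe / TTC Phe — synonymous.
Synonymous differences: 5.

5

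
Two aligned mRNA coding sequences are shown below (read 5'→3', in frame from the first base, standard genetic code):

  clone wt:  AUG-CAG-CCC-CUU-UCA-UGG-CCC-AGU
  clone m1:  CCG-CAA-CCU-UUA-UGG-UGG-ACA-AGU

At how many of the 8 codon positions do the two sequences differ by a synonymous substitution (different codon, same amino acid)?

3

Codon 1: AUG Met / CCG Pro — nonsynonymous.
Codon 2: CAG Gln / CAA Gln — synonymous.
Codon 3: CCC Pro / CCU Pro — synonymous.
Codon 4: CUU Leu / UUA Leu — synonymous.
Codon 5: UCA Ser / UGG Trp — nonsynonymous.
Codon 6: UGG Trp / UGG Trp — identical.
Codon 7: CCC Pro / ACA Thr — nonsynonymous.
Codon 8: AGU Ser / AGU Ser — identical.
Synonymous differences: 3.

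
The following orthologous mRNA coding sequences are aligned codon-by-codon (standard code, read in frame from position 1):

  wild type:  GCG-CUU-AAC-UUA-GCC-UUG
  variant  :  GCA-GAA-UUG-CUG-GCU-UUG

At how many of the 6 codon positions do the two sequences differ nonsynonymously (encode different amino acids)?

2

Codon 1: GCG Ala / GCA Ala — synonymous.
Codon 2: CUU Leu / GAA Glu — nonsynonymous.
Codon 3: AAC Asn / UUG Leu — nonsynonymous.
Codon 4: UUA Leu / CUG Leu — synonymous.
Codon 5: GCC Ala / GCU Ala — synonymous.
Codon 6: UUG Leu / UUG Leu — identical.
Nonsynonymous differences: 2.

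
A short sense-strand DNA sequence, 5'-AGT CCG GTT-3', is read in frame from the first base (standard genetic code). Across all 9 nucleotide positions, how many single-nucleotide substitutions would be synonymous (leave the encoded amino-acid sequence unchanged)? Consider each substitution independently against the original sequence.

7

Codon 1 (AGT, Ser): 1 synonymous substitution.
Codon 2 (CCG, Pro): 3 synonymous substitutions.
Codon 3 (GTT, Val): 3 synonymous substitutions.
Total: 1 + 3 + 3 = 7.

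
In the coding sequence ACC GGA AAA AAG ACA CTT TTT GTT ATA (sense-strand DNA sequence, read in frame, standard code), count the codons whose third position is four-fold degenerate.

Codon 1 ACC (Thr): third position 4-fold.
Codon 2 GGA (Gly): third position 4-fold.
Codon 3 AAA (Lys): third position 2-fold.
Codon 4 AAG (Lys): third position 2-fold.
Codon 5 ACA (Thr): third position 4-fold.
Codon 6 CTT (Leu): third position 4-fold.
Codon 7 TTT (Phe): third position 2-fold.
Codon 8 GTT (Val): third position 4-fold.
Codon 9 ATA (Ile): third position 3-fold.
Four-fold degenerate third positions: 5.

5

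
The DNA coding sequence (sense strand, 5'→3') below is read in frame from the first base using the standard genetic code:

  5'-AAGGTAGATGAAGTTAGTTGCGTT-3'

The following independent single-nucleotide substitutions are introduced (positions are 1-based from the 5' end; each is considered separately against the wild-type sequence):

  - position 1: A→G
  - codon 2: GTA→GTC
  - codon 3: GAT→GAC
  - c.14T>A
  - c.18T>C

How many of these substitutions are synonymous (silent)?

Codon 1: AAG (Lys) → GAG (Glu) — missense.
Codon 2: GTA (Val) → GTC (Val) — synonymous.
Codon 3: GAT (Asp) → GAC (Asp) — synonymous.
Codon 5: GTT (Val) → GAT (Asp) — missense.
Codon 6: AGT (Ser) → AGC (Ser) — synonymous.
Synonymous: 3 of 5.

3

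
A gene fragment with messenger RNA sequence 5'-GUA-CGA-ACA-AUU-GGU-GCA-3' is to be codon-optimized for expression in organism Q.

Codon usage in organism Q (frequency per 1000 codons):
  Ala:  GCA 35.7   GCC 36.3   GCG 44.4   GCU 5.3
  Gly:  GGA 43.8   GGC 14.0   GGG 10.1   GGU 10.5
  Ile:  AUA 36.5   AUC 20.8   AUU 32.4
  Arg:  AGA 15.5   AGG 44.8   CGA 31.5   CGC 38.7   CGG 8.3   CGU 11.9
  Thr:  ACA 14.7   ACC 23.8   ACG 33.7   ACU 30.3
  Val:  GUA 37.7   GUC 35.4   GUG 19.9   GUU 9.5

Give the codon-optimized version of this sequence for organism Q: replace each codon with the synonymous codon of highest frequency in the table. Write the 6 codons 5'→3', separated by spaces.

GUA AGG ACG AUA GGA GCG

Codon 1 (Val): best is GUA at 37.7.
Codon 2 (Arg): best is AGG at 44.8.
Codon 3 (Thr): best is ACG at 33.7.
Codon 4 (Ile): best is AUA at 36.5.
Codon 5 (Gly): best is GGA at 43.8.
Codon 6 (Ala): best is GCG at 44.4.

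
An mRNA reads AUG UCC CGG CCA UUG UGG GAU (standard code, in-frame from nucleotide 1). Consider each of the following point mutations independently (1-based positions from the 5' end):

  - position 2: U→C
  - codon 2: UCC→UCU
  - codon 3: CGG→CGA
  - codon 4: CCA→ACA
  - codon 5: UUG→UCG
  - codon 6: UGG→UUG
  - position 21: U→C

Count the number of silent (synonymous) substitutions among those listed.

3

Codon 1: AUG (Met) → ACG (Thr) — missense.
Codon 2: UCC (Ser) → UCU (Ser) — synonymous.
Codon 3: CGG (Arg) → CGA (Arg) — synonymous.
Codon 4: CCA (Pro) → ACA (Thr) — missense.
Codon 5: UUG (Leu) → UCG (Ser) — missense.
Codon 6: UGG (Trp) → UUG (Leu) — missense.
Codon 7: GAU (Asp) → GAC (Asp) — synonymous.
Synonymous: 3 of 7.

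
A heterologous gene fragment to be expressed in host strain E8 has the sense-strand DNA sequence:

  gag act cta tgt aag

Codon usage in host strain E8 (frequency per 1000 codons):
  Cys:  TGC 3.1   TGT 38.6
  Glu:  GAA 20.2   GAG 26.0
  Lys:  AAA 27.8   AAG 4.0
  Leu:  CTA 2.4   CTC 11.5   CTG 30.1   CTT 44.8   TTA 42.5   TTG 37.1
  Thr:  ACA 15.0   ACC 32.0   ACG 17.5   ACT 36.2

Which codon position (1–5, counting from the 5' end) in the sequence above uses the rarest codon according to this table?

Codon 1 GAG (Glu): 26.0 per 1000.
Codon 2 ACT (Thr): 36.2 per 1000.
Codon 3 CTA (Leu): 2.4 per 1000.
Codon 4 TGT (Cys): 38.6 per 1000.
Codon 5 AAG (Lys): 4.0 per 1000.
Lowest frequency is 2.4 at codon 3.

3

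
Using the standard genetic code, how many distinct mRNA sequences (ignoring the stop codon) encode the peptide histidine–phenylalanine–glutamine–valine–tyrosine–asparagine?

His: 2 codons.
Phe: 2 codons.
Gln: 2 codons.
Val: 4 codons.
Tyr: 2 codons.
Asn: 2 codons.
2 × 2 × 2 × 4 × 2 × 2 = 128.

128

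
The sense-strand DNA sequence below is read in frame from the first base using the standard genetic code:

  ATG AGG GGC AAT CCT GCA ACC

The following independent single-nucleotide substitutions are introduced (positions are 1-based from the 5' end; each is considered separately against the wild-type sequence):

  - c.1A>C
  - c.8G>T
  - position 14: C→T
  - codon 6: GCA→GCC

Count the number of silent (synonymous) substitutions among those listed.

1

Codon 1: ATG (Met) → CTG (Leu) — missense.
Codon 3: GGC (Gly) → GTC (Val) — missense.
Codon 5: CCT (Pro) → CTT (Leu) — missense.
Codon 6: GCA (Ala) → GCC (Ala) — synonymous.
Synonymous: 1 of 4.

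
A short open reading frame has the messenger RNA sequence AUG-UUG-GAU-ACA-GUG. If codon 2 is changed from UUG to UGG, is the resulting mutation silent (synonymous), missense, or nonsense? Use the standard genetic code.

missense

Position 5 falls in codon 2: UUG → Leu.
After the substitution the codon is UGG → Trp.
Leu ≠ Trp, so this is a missense mutation.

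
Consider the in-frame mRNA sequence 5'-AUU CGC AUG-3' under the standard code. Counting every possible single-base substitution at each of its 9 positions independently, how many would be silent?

5

Codon 1 (AUU, Ile): 2 synonymous substitutions.
Codon 2 (CGC, Arg): 3 synonymous substitutions.
Codon 3 (AUG, Met): 0 synonymous substitutions.
Total: 2 + 3 + 0 = 5.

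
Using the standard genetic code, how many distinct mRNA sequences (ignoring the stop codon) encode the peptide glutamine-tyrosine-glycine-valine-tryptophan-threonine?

Gln: 2 codons.
Tyr: 2 codons.
Gly: 4 codons.
Val: 4 codons.
Trp: 1 codon.
Thr: 4 codons.
2 × 2 × 4 × 4 × 1 × 4 = 256.

256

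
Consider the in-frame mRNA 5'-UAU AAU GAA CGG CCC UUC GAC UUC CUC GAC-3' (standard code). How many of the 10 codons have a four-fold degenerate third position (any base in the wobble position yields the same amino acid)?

3

Codon 1 UAU (Tyr): third position 2-fold.
Codon 2 AAU (Asn): third position 2-fold.
Codon 3 GAA (Glu): third position 2-fold.
Codon 4 CGG (Arg): third position 4-fold.
Codon 5 CCC (Pro): third position 4-fold.
Codon 6 UUC (Phe): third position 2-fold.
Codon 7 GAC (Asp): third position 2-fold.
Codon 8 UUC (Phe): third position 2-fold.
Codon 9 CUC (Leu): third position 4-fold.
Codon 10 GAC (Asp): third position 2-fold.
Four-fold degenerate third positions: 3.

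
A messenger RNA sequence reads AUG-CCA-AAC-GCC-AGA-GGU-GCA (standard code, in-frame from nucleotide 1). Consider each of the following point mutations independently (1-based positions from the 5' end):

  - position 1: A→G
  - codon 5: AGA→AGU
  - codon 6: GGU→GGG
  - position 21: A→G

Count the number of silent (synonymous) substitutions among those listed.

2

Codon 1: AUG (Met) → GUG (Val) — missense.
Codon 5: AGA (Arg) → AGU (Ser) — missense.
Codon 6: GGU (Gly) → GGG (Gly) — synonymous.
Codon 7: GCA (Ala) → GCG (Ala) — synonymous.
Synonymous: 2 of 4.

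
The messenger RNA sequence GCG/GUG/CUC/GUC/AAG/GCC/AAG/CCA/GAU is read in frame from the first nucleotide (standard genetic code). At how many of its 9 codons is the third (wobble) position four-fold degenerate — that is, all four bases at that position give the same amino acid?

6

Codon 1 GCG (Ala): third position 4-fold.
Codon 2 GUG (Val): third position 4-fold.
Codon 3 CUC (Leu): third position 4-fold.
Codon 4 GUC (Val): third position 4-fold.
Codon 5 AAG (Lys): third position 2-fold.
Codon 6 GCC (Ala): third position 4-fold.
Codon 7 AAG (Lys): third position 2-fold.
Codon 8 CCA (Pro): third position 4-fold.
Codon 9 GAU (Asp): third position 2-fold.
Four-fold degenerate third positions: 6.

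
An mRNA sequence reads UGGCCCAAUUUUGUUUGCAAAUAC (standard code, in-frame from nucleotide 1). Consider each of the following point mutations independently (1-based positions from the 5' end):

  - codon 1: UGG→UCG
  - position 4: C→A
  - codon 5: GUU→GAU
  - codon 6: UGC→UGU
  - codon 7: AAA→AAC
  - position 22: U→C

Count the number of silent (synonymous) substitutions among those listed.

1

Codon 1: UGG (Trp) → UCG (Ser) — missense.
Codon 2: CCC (Pro) → ACC (Thr) — missense.
Codon 5: GUU (Val) → GAU (Asp) — missense.
Codon 6: UGC (Cys) → UGU (Cys) — synonymous.
Codon 7: AAA (Lys) → AAC (Asn) — missense.
Codon 8: UAC (Tyr) → CAC (His) — missense.
Synonymous: 1 of 6.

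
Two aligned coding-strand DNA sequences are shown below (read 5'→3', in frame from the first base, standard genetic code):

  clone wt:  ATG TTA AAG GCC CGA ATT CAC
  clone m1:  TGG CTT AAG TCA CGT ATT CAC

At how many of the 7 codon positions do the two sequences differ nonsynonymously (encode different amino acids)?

Codon 1: ATG Met / TGG Trp — nonsynonymous.
Codon 2: TTA Leu / CTT Leu — synonymous.
Codon 3: AAG Lys / AAG Lys — identical.
Codon 4: GCC Ala / TCA Ser — nonsynonymous.
Codon 5: CGA Arg / CGT Arg — synonymous.
Codon 6: ATT Ile / ATT Ile — identical.
Codon 7: CAC His / CAC His — identical.
Nonsynonymous differences: 2.

2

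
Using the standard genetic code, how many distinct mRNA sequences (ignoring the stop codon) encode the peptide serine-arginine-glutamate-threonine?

288

Ser: 6 codons.
Arg: 6 codons.
Glu: 2 codons.
Thr: 4 codons.
6 × 6 × 2 × 4 = 288.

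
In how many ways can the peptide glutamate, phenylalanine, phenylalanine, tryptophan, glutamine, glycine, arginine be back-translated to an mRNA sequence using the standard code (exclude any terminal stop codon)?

384

Glu: 2 codons.
Phe: 2 codons.
Phe: 2 codons.
Trp: 1 codon.
Gln: 2 codons.
Gly: 4 codons.
Arg: 6 codons.
2 × 2 × 2 × 1 × 2 × 4 × 6 = 384.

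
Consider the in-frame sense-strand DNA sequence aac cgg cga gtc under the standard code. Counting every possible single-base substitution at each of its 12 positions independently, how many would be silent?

12

Codon 1 (AAC, Asn): 1 synonymous substitution.
Codon 2 (CGG, Arg): 4 synonymous substitutions.
Codon 3 (CGA, Arg): 4 synonymous substitutions.
Codon 4 (GTC, Val): 3 synonymous substitutions.
Total: 1 + 4 + 4 + 3 = 12.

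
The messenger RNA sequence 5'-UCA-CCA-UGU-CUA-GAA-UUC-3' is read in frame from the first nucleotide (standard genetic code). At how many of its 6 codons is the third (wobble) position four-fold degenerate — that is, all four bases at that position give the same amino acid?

3

Codon 1 UCA (Ser): third position 4-fold.
Codon 2 CCA (Pro): third position 4-fold.
Codon 3 UGU (Cys): third position 2-fold.
Codon 4 CUA (Leu): third position 4-fold.
Codon 5 GAA (Glu): third position 2-fold.
Codon 6 UUC (Phe): third position 2-fold.
Four-fold degenerate third positions: 3.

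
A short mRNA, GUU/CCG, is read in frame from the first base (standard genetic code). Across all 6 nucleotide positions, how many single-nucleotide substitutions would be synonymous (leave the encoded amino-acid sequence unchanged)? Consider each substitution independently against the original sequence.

6

Codon 1 (GUU, Val): 3 synonymous substitutions.
Codon 2 (CCG, Pro): 3 synonymous substitutions.
Total: 3 + 3 = 6.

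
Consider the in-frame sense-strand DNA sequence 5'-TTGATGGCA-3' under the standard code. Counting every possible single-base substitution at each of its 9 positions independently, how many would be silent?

Codon 1 (TTG, Leu): 2 synonymous substitutions.
Codon 2 (ATG, Met): 0 synonymous substitutions.
Codon 3 (GCA, Ala): 3 synonymous substitutions.
Total: 2 + 0 + 3 = 5.

5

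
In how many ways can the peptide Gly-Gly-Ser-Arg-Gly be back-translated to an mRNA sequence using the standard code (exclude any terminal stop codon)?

2304

Gly: 4 codons.
Gly: 4 codons.
Ser: 6 codons.
Arg: 6 codons.
Gly: 4 codons.
4 × 4 × 6 × 6 × 4 = 2304.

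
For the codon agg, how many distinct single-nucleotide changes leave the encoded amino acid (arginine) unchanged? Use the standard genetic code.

Position 1: CGG → 1 synonymous.
Position 2: none → 0 synonymous.
Position 3: AGA → 1 synonymous.
Total: 1 + 0 + 1 = 2.

2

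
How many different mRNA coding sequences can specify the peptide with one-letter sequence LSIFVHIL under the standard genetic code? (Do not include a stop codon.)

Leu: 6 codons.
Ser: 6 codons.
Ile: 3 codons.
Phe: 2 codons.
Val: 4 codons.
His: 2 codons.
Ile: 3 codons.
Leu: 6 codons.
6 × 6 × 3 × 2 × 4 × 2 × 3 × 6 = 31104.

31104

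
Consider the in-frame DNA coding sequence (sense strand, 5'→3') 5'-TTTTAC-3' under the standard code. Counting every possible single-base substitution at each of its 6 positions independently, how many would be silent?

Codon 1 (TTT, Phe): 1 synonymous substitution.
Codon 2 (TAC, Tyr): 1 synonymous substitution.
Total: 1 + 1 = 2.

2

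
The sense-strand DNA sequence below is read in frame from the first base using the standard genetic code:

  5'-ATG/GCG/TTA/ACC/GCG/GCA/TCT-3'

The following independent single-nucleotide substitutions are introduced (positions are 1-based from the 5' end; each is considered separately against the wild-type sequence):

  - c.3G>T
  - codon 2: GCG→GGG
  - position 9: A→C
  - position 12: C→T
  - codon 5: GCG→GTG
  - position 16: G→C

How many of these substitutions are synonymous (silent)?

1

Codon 1: ATG (Met) → ATT (Ile) — missense.
Codon 2: GCG (Ala) → GGG (Gly) — missense.
Codon 3: TTA (Leu) → TTC (Phe) — missense.
Codon 4: ACC (Thr) → ACT (Thr) — synonymous.
Codon 5: GCG (Ala) → GTG (Val) — missense.
Codon 6: GCA (Ala) → CCA (Pro) — missense.
Synonymous: 1 of 6.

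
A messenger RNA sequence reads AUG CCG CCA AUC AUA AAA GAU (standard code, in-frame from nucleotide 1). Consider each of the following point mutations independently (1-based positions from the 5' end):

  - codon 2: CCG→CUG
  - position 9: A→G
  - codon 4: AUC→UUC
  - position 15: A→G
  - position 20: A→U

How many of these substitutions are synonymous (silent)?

1

Codon 2: CCG (Pro) → CUG (Leu) — missense.
Codon 3: CCA (Pro) → CCG (Pro) — synonymous.
Codon 4: AUC (Ile) → UUC (Phe) — missense.
Codon 5: AUA (Ile) → AUG (Met) — missense.
Codon 7: GAU (Asp) → GUU (Val) — missense.
Synonymous: 1 of 5.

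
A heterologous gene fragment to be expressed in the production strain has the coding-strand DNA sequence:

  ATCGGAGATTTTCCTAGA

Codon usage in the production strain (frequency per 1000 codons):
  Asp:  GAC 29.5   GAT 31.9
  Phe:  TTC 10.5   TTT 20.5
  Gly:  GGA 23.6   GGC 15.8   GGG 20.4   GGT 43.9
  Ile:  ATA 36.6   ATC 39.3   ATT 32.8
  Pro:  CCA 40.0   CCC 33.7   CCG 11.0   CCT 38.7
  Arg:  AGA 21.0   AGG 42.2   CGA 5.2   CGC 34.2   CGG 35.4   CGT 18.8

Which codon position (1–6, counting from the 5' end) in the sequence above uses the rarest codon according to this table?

4

Codon 1 ATC (Ile): 39.3 per 1000.
Codon 2 GGA (Gly): 23.6 per 1000.
Codon 3 GAT (Asp): 31.9 per 1000.
Codon 4 TTT (Phe): 20.5 per 1000.
Codon 5 CCT (Pro): 38.7 per 1000.
Codon 6 AGA (Arg): 21.0 per 1000.
Lowest frequency is 20.5 at codon 4.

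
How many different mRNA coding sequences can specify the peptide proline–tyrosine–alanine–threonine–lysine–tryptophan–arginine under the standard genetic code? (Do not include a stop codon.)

1536

Pro: 4 codons.
Tyr: 2 codons.
Ala: 4 codons.
Thr: 4 codons.
Lys: 2 codons.
Trp: 1 codon.
Arg: 6 codons.
4 × 2 × 4 × 4 × 2 × 1 × 6 = 1536.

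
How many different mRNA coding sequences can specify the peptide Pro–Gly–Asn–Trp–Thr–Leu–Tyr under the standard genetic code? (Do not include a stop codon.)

Pro: 4 codons.
Gly: 4 codons.
Asn: 2 codons.
Trp: 1 codon.
Thr: 4 codons.
Leu: 6 codons.
Tyr: 2 codons.
4 × 4 × 2 × 1 × 4 × 6 × 2 = 1536.

1536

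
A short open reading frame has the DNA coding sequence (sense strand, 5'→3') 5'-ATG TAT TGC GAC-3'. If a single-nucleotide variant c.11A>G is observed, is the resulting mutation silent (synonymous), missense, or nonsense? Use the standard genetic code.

missense

Position 11 falls in codon 4: GAC → Asp.
After the substitution the codon is GGC → Gly.
Asp ≠ Gly, so this is a missense mutation.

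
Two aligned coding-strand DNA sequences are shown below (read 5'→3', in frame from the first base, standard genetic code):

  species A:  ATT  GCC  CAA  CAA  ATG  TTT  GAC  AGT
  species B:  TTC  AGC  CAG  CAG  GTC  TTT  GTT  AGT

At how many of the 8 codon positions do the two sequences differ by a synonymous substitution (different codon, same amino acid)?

2

Codon 1: ATT Ile / TTC Phe — nonsynonymous.
Codon 2: GCC Ala / AGC Ser — nonsynonymous.
Codon 3: CAA Gln / CAG Gln — synonymous.
Codon 4: CAA Gln / CAG Gln — synonymous.
Codon 5: ATG Met / GTC Val — nonsynonymous.
Codon 6: TTT Phe / TTT Phe — identical.
Codon 7: GAC Asp / GTT Val — nonsynonymous.
Codon 8: AGT Ser / AGT Ser — identical.
Synonymous differences: 2.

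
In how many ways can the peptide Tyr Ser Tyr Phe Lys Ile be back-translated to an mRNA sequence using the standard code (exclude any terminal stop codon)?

288

Tyr: 2 codons.
Ser: 6 codons.
Tyr: 2 codons.
Phe: 2 codons.
Lys: 2 codons.
Ile: 3 codons.
2 × 6 × 2 × 2 × 2 × 3 = 288.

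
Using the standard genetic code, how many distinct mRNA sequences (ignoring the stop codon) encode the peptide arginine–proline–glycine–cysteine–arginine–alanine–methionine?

4608

Arg: 6 codons.
Pro: 4 codons.
Gly: 4 codons.
Cys: 2 codons.
Arg: 6 codons.
Ala: 4 codons.
Met: 1 codon.
6 × 4 × 4 × 2 × 6 × 4 × 1 = 4608.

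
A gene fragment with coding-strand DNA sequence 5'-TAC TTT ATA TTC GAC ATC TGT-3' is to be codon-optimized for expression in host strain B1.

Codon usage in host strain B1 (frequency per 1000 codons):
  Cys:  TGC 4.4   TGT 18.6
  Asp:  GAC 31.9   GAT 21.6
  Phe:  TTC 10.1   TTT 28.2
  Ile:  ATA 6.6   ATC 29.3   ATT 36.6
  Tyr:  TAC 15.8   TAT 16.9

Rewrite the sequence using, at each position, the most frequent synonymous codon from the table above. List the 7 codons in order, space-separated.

TAT TTT ATT TTT GAC ATT TGT

Codon 1 (Tyr): best is TAT at 16.9.
Codon 2 (Phe): best is TTT at 28.2.
Codon 3 (Ile): best is ATT at 36.6.
Codon 4 (Phe): best is TTT at 28.2.
Codon 5 (Asp): best is GAC at 31.9.
Codon 6 (Ile): best is ATT at 36.6.
Codon 7 (Cys): best is TGT at 18.6.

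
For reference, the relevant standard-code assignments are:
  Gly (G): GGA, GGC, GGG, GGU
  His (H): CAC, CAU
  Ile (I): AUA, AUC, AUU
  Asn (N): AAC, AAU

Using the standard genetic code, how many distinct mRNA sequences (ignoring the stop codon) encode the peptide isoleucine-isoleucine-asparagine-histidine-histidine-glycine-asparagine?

576

Ile: 3 codons.
Ile: 3 codons.
Asn: 2 codons.
His: 2 codons.
His: 2 codons.
Gly: 4 codons.
Asn: 2 codons.
3 × 3 × 2 × 2 × 2 × 4 × 2 = 576.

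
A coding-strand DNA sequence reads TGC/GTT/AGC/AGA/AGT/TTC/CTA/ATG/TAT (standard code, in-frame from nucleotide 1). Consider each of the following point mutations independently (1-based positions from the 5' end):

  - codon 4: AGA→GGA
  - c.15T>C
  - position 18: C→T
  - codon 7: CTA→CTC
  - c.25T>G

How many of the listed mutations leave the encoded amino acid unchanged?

Codon 4: AGA (Arg) → GGA (Gly) — missense.
Codon 5: AGT (Ser) → AGC (Ser) — synonymous.
Codon 6: TTC (Phe) → TTT (Phe) — synonymous.
Codon 7: CTA (Leu) → CTC (Leu) — synonymous.
Codon 9: TAT (Tyr) → GAT (Asp) — missense.
Synonymous: 3 of 5.

3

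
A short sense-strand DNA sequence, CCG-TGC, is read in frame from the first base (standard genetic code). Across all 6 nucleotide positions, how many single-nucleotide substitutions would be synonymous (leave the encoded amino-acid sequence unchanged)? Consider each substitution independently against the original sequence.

4

Codon 1 (CCG, Pro): 3 synonymous substitutions.
Codon 2 (TGC, Cys): 1 synonymous substitution.
Total: 3 + 1 = 4.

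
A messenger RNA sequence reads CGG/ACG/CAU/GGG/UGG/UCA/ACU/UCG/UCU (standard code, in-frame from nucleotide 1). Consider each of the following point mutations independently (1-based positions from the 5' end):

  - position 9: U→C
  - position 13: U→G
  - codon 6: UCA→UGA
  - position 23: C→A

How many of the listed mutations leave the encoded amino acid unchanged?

1

Codon 3: CAU (His) → CAC (His) — synonymous.
Codon 5: UGG (Trp) → GGG (Gly) — missense.
Codon 6: UCA (Ser) → UGA (Stop) — nonsense.
Codon 8: UCG (Ser) → UAG (Stop) — nonsense.
Synonymous: 1 of 4.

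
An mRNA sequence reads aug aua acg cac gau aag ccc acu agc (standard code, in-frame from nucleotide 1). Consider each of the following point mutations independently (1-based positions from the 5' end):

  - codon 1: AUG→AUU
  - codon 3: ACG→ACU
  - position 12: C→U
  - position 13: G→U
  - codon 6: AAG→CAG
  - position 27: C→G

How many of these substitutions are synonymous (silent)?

Codon 1: AUG (Met) → AUU (Ile) — missense.
Codon 3: ACG (Thr) → ACU (Thr) — synonymous.
Codon 4: CAC (His) → CAU (His) — synonymous.
Codon 5: GAU (Asp) → UAU (Tyr) — missense.
Codon 6: AAG (Lys) → CAG (Gln) — missense.
Codon 9: AGC (Ser) → AGG (Arg) — missense.
Synonymous: 2 of 6.

2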